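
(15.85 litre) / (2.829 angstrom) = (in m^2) 5.603e+07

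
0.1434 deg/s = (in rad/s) 0.002503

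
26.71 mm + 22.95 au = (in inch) 1.352e+14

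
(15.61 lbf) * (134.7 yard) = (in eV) 5.338e+22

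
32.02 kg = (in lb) 70.59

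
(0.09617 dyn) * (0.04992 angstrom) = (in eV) 29.96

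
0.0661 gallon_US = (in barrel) 0.001574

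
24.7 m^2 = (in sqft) 265.9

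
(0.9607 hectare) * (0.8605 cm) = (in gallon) 2.184e+04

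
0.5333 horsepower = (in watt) 397.7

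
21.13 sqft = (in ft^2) 21.13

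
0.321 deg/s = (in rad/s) 0.005603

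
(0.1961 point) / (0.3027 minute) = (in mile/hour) 8.521e-06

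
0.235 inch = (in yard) 0.006528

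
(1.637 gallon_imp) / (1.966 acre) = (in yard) 1.023e-06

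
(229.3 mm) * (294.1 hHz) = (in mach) 19.81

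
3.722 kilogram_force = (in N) 36.5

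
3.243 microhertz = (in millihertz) 0.003243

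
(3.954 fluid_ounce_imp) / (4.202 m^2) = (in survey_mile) 1.661e-08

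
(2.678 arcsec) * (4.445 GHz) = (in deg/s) 3.307e+06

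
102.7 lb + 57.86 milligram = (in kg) 46.58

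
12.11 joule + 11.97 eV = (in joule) 12.11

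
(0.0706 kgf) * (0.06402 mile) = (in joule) 71.33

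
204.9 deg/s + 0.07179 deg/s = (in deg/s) 205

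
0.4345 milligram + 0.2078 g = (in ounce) 0.007345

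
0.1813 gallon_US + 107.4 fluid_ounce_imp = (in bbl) 0.02351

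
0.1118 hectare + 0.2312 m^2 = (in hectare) 0.1118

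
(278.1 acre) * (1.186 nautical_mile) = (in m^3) 2.472e+09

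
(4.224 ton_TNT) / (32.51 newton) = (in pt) 1.541e+12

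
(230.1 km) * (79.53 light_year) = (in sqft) 1.864e+24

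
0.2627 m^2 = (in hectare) 2.627e-05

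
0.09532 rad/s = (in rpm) 0.9102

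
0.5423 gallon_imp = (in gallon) 0.6513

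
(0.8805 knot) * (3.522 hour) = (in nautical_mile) 3.101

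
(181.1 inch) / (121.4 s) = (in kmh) 0.1364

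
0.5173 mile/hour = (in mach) 0.0006792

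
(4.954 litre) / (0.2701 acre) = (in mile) 2.816e-09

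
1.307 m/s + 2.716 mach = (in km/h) 3334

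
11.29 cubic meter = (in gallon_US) 2983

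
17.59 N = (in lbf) 3.954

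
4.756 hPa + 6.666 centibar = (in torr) 53.57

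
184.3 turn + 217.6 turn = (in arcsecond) 5.209e+08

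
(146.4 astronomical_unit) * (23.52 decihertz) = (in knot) 1.001e+14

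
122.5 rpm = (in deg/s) 735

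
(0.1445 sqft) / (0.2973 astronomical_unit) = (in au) 2.018e-24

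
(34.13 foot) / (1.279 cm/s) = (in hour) 0.2259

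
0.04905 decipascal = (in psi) 7.114e-07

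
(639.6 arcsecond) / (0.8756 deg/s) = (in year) 6.434e-09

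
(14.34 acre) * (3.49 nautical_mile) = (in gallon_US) 9.909e+10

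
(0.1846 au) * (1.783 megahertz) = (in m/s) 4.924e+16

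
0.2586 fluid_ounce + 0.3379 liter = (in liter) 0.3455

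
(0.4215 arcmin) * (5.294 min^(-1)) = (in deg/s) 0.0006198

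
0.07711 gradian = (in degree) 0.0694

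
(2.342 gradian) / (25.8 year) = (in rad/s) 4.521e-11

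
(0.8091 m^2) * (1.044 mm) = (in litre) 0.8447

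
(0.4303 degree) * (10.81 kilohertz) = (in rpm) 775.3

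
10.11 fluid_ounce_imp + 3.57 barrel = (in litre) 567.9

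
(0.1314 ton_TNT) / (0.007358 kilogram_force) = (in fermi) 7.619e+24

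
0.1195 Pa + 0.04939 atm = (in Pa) 5005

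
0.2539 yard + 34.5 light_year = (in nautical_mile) 1.762e+14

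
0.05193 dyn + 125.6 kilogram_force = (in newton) 1232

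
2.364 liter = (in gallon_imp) 0.52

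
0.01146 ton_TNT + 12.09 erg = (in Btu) 4.545e+04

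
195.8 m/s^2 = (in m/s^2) 195.8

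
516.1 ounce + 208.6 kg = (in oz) 7874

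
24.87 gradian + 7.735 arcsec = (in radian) 0.3907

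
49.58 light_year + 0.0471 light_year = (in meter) 4.695e+17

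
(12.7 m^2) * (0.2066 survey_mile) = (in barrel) 2.656e+04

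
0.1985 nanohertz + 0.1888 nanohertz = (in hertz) 3.873e-10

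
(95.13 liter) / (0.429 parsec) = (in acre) 1.776e-21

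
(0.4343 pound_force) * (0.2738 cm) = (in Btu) 5.013e-06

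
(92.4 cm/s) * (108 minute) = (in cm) 5.988e+05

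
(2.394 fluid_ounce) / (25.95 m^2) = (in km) 2.728e-09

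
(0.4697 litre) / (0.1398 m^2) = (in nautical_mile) 1.814e-06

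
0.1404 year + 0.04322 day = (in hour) 1231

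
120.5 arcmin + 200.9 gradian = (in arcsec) 6.581e+05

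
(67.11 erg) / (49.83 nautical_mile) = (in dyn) 7.272e-06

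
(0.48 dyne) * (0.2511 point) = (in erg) 0.004252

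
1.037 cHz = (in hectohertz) 0.0001037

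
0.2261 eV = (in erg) 3.623e-13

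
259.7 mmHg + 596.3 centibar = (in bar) 6.309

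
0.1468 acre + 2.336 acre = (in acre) 2.483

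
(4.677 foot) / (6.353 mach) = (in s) 0.000659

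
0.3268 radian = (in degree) 18.72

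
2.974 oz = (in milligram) 8.431e+04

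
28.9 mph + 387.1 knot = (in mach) 0.6228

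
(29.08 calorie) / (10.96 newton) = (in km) 0.0111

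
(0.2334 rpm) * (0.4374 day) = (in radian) 923.7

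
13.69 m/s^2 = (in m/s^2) 13.69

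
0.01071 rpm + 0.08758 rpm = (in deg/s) 0.5897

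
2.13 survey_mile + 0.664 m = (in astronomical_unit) 2.292e-08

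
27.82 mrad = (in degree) 1.594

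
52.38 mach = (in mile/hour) 3.99e+04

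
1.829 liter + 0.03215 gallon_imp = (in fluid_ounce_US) 66.79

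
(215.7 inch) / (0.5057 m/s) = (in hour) 0.003009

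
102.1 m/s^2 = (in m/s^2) 102.1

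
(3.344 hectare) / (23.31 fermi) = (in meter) 1.435e+18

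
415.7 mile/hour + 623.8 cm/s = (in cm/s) 1.921e+04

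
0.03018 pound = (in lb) 0.03018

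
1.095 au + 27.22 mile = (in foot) 5.374e+11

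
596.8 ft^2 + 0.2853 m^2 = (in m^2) 55.73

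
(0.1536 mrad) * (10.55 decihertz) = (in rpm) 0.001547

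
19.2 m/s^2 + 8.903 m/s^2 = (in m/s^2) 28.1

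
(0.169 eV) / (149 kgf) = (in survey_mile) 1.151e-26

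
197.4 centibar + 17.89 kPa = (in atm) 2.125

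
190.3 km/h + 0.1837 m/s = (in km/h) 191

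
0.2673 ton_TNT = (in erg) 1.118e+16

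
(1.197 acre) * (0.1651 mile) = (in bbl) 8.096e+06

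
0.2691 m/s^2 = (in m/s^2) 0.2691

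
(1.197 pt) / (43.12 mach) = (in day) 3.329e-13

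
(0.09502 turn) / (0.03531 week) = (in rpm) 0.000267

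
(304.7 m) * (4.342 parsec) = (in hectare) 4.082e+15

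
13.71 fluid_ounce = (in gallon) 0.1071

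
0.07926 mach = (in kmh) 97.16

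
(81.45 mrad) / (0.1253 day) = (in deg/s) 0.0004311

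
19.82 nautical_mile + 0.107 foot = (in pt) 1.041e+08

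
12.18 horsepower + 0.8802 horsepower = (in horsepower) 13.06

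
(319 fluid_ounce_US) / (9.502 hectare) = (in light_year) 1.049e-23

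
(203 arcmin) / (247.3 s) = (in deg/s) 0.01368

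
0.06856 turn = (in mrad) 430.8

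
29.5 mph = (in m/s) 13.19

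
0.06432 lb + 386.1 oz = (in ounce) 387.1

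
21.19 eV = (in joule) 3.395e-18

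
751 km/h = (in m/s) 208.6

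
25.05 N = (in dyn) 2.505e+06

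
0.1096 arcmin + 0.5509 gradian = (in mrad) 8.685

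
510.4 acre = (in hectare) 206.6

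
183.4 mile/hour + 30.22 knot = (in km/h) 351.1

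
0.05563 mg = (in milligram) 0.05563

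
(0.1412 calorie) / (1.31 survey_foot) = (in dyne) 1.48e+05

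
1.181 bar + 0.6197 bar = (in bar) 1.801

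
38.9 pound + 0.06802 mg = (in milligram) 1.764e+07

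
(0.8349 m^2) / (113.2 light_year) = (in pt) 2.21e-15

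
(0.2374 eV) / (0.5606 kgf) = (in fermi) 6.919e-06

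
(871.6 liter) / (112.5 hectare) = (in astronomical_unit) 5.179e-18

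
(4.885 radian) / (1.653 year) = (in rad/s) 9.371e-08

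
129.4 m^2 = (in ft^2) 1393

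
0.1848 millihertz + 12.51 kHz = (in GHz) 1.251e-05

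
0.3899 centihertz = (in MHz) 3.899e-09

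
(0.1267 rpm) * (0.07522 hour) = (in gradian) 228.7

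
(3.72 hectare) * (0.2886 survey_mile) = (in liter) 1.728e+10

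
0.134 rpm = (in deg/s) 0.804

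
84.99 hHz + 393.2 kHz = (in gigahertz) 0.0004017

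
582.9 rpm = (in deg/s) 3497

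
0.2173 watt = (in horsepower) 0.0002914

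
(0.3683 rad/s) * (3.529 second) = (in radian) 1.3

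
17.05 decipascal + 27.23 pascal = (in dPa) 289.4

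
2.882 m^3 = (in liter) 2882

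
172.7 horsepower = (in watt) 1.288e+05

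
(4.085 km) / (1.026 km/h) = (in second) 1.433e+04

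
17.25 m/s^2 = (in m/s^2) 17.25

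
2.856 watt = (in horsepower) 0.00383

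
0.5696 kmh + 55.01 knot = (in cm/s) 2846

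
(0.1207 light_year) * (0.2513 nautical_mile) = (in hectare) 5.315e+13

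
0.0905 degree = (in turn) 0.0002514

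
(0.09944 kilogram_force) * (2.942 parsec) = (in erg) 8.853e+23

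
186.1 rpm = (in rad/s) 19.49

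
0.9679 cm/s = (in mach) 2.843e-05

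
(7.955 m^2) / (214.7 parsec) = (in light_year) 1.269e-34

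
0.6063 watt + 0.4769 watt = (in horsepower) 0.001453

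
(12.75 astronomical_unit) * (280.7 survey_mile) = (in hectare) 8.616e+13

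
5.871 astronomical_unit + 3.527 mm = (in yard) 9.605e+11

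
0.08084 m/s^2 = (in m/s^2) 0.08084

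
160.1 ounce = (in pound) 10.01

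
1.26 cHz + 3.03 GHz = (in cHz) 3.03e+11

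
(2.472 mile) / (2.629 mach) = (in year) 1.409e-07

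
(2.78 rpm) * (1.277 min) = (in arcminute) 7.668e+04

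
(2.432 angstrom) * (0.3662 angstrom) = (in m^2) 8.906e-21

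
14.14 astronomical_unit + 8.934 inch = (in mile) 1.314e+09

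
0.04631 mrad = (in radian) 4.631e-05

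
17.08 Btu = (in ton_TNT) 4.307e-06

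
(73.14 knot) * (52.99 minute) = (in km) 119.6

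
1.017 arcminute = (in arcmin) 1.017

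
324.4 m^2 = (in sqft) 3492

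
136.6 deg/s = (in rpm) 22.77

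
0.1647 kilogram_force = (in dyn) 1.615e+05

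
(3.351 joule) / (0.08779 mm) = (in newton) 3.817e+04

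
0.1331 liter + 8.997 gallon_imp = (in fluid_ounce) 1388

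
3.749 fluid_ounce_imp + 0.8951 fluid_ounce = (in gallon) 0.03513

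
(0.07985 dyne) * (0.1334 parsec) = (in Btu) 3.115e+06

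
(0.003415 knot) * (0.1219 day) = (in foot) 60.71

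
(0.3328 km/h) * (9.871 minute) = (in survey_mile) 0.03402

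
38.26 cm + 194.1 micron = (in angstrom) 3.828e+09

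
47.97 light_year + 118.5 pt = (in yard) 4.963e+17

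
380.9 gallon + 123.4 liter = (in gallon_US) 413.5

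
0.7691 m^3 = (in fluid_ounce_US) 2.601e+04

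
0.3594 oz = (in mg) 1.019e+04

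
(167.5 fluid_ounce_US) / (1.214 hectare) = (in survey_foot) 1.339e-06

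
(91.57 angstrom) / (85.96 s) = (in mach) 3.129e-13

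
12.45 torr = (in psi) 0.2407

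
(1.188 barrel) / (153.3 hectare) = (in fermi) 1.232e+08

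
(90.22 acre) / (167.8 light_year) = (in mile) 1.429e-16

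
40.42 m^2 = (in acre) 0.009988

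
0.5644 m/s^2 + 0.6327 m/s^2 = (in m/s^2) 1.197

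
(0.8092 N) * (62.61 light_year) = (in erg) 4.793e+24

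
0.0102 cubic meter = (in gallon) 2.695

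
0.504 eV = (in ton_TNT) 1.93e-29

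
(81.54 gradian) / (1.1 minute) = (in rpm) 0.1853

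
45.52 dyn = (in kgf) 4.642e-05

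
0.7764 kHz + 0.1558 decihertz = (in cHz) 7.764e+04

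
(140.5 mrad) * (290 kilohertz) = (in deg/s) 2.335e+06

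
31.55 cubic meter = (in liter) 3.155e+04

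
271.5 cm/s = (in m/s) 2.715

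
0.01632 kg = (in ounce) 0.5757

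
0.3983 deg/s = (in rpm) 0.06638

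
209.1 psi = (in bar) 14.42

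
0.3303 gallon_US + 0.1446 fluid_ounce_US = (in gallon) 0.3314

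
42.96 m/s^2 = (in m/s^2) 42.96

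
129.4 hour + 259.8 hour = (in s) 1.401e+06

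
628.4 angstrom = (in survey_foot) 2.062e-07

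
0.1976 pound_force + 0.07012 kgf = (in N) 1.567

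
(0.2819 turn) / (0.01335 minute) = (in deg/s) 126.7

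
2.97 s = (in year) 9.418e-08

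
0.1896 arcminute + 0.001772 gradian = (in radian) 8.299e-05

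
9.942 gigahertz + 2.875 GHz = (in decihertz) 1.282e+11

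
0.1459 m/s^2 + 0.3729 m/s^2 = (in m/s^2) 0.5188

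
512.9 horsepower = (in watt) 3.825e+05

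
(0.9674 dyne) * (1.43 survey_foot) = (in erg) 42.17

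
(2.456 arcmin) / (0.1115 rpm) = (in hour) 1.7e-05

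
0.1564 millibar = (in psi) 0.002268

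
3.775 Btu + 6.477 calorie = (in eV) 2.503e+22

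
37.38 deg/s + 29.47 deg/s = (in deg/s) 66.85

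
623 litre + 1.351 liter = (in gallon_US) 164.9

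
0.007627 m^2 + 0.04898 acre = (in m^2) 198.2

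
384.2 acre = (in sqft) 1.674e+07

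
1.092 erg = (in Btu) 1.035e-10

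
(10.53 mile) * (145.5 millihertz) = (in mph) 5516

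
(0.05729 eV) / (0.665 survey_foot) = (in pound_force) 1.018e-20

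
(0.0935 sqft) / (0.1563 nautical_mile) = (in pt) 0.08506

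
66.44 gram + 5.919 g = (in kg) 0.07236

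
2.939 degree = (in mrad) 51.3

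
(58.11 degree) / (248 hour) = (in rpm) 1.085e-05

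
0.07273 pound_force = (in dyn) 3.235e+04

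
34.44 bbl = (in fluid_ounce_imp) 1.927e+05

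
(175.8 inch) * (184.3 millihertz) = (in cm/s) 82.3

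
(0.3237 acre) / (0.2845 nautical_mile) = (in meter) 2.486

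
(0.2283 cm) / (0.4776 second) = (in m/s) 0.00478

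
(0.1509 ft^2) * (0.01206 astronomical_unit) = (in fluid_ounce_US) 8.552e+11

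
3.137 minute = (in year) 5.968e-06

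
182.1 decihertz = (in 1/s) 18.21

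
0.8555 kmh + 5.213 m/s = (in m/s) 5.451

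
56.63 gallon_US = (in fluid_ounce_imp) 7545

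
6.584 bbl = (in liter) 1047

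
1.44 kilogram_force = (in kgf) 1.44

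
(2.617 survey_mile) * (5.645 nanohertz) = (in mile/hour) 5.318e-05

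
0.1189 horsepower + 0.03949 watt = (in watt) 88.7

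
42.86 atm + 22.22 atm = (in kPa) 6594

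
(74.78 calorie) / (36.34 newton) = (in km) 0.00861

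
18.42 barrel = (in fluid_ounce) 9.903e+04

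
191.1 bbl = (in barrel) 191.1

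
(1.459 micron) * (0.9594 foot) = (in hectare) 4.266e-11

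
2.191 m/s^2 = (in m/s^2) 2.191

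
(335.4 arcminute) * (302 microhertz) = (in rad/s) 2.946e-05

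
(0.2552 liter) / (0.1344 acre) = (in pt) 0.00133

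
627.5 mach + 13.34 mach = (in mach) 640.8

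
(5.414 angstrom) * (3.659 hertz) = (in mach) 5.818e-12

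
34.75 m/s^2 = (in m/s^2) 34.75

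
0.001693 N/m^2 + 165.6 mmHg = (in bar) 0.2208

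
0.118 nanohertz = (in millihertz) 1.18e-07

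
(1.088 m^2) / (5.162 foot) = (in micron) 6.915e+05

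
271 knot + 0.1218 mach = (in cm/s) 1.809e+04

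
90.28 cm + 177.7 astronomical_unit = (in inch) 1.047e+15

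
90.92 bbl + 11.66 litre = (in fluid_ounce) 4.892e+05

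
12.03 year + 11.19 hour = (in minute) 6.324e+06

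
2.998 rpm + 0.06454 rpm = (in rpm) 3.063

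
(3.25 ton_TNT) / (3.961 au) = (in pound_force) 0.005159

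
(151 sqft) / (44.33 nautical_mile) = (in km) 1.709e-07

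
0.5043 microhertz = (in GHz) 5.043e-16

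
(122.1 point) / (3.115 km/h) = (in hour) 1.383e-05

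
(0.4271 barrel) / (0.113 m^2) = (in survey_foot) 1.972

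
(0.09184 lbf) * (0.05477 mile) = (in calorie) 8.606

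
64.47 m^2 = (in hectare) 0.006447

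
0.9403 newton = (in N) 0.9403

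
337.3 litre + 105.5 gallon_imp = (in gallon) 215.8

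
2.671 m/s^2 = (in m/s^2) 2.671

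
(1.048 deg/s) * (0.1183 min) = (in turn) 0.02066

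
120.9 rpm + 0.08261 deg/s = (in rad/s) 12.66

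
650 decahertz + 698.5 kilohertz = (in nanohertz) 7.05e+14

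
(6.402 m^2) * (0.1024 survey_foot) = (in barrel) 1.257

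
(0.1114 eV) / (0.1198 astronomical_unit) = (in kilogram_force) 1.016e-31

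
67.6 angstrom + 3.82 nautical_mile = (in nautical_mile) 3.82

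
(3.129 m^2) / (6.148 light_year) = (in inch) 2.118e-15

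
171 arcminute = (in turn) 0.007917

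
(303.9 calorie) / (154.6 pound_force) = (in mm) 1849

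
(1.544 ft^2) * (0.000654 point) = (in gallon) 8.743e-06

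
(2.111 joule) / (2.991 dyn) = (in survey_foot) 2.316e+05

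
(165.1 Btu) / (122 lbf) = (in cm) 3.21e+04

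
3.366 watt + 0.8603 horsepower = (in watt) 644.9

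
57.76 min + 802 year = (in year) 802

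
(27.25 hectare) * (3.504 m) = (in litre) 9.548e+08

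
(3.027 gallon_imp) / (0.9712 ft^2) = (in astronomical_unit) 1.019e-12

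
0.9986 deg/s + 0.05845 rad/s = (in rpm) 0.7246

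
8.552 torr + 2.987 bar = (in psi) 43.49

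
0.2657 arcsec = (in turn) 2.05e-07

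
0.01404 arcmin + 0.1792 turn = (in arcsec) 2.322e+05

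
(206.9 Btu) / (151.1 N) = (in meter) 1445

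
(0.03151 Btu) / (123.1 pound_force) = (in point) 172.1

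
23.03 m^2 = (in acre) 0.005691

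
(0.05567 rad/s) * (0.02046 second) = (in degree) 0.06526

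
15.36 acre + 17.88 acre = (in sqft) 1.448e+06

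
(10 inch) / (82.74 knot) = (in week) 9.867e-09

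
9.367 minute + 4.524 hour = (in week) 0.02786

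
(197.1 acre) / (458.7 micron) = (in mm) 1.739e+12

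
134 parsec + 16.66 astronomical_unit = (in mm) 4.135e+21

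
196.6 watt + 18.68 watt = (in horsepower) 0.2887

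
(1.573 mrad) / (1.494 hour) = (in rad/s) 2.925e-07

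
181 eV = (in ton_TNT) 6.931e-27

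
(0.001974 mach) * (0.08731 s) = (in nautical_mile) 3.169e-05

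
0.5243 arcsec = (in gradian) 0.0001618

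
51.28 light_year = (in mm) 4.851e+20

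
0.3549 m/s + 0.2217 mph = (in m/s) 0.454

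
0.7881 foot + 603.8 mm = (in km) 0.000844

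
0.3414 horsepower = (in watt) 254.6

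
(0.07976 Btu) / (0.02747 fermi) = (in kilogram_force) 3.124e+17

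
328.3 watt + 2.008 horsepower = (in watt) 1826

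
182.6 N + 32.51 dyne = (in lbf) 41.05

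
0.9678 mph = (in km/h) 1.558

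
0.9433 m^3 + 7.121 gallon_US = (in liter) 970.3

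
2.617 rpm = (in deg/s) 15.7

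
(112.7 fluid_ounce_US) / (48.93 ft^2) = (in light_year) 7.75e-20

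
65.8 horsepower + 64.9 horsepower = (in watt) 9.746e+04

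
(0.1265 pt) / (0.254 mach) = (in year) 1.636e-14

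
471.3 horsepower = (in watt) 3.514e+05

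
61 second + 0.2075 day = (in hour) 4.997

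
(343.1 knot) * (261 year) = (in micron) 1.453e+18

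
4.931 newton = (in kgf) 0.5028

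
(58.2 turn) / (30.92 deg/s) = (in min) 11.29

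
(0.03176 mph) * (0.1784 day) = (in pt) 6.203e+05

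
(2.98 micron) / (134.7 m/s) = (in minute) 3.687e-10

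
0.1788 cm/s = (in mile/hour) 0.004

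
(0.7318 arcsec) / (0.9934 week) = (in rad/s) 5.905e-12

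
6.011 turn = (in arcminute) 1.298e+05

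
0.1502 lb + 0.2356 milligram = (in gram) 68.13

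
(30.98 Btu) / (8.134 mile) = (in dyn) 2.497e+05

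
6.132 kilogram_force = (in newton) 60.13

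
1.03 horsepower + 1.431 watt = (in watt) 769.5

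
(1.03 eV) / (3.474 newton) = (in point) 1.347e-16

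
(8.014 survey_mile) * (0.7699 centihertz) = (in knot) 193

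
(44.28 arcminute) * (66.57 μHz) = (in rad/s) 8.575e-07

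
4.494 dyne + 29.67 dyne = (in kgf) 3.484e-05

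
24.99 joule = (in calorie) 5.973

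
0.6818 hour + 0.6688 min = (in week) 0.004125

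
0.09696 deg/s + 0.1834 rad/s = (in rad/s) 0.1851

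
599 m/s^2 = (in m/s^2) 599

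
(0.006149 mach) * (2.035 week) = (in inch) 1.015e+08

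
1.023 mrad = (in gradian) 0.06513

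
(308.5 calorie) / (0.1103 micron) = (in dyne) 1.17e+15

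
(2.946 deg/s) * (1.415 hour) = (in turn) 41.69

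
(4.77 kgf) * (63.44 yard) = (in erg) 2.714e+10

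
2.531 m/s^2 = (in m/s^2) 2.531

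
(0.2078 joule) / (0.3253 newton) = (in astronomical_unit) 4.27e-12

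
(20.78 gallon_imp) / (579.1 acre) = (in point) 0.0001143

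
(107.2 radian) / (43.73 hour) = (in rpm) 0.006503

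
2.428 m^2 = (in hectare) 0.0002428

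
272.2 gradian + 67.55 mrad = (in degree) 248.9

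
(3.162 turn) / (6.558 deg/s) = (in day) 0.002009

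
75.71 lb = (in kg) 34.34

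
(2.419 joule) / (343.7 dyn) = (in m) 703.8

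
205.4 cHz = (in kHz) 0.002054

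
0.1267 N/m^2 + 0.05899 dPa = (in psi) 1.923e-05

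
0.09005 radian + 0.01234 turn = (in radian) 0.1676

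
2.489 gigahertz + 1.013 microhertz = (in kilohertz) 2.489e+06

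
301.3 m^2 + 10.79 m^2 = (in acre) 0.07712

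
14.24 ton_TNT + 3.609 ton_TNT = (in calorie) 1.785e+10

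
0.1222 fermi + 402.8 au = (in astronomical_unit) 402.8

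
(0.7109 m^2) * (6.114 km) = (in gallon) 1.148e+06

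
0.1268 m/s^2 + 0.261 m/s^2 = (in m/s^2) 0.3878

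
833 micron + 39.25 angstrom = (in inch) 0.0328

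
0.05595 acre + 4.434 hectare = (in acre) 11.01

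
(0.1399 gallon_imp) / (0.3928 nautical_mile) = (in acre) 2.16e-10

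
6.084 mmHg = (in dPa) 8111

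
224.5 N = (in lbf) 50.47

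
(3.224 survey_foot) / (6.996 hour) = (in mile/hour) 8.728e-05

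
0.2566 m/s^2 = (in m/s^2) 0.2566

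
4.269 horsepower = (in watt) 3183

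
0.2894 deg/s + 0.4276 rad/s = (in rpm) 4.132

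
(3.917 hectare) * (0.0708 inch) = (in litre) 7.044e+04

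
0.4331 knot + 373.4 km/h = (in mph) 232.5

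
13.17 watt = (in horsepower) 0.01766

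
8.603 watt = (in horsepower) 0.01154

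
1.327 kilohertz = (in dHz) 1.327e+04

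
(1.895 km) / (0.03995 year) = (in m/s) 0.001504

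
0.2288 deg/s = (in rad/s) 0.003993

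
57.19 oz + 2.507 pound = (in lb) 6.081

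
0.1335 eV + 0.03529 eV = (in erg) 2.704e-13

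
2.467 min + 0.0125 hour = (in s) 193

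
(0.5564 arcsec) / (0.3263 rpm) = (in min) 1.316e-06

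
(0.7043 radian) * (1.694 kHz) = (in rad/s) 1193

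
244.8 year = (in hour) 2.144e+06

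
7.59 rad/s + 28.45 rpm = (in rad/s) 10.57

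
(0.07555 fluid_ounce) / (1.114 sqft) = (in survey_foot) 7.083e-05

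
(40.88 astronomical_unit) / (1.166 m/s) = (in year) 1.663e+05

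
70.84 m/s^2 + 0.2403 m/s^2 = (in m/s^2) 71.08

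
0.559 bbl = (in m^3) 0.08887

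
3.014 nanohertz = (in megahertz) 3.014e-15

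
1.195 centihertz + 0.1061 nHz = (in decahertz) 0.001195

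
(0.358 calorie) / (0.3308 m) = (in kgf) 0.4617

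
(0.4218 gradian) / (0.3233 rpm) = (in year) 6.206e-09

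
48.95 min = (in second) 2937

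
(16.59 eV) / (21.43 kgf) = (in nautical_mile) 6.829e-24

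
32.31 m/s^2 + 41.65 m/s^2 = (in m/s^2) 73.96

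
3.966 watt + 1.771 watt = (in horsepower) 0.007693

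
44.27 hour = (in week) 0.2635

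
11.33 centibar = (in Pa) 1.133e+04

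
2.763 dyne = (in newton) 2.763e-05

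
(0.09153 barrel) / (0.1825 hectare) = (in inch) 0.0003139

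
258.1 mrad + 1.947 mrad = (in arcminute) 894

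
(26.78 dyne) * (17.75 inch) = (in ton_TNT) 2.886e-14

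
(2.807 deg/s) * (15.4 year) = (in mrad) 2.379e+10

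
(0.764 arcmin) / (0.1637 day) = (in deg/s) 9.003e-07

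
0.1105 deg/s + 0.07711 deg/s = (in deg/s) 0.1876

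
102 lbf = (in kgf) 46.27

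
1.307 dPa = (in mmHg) 0.0009803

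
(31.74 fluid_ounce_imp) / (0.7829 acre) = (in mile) 1.769e-10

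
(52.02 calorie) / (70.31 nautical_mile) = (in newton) 0.001671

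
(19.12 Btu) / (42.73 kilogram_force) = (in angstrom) 4.814e+11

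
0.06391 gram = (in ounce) 0.002254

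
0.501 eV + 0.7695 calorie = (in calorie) 0.7695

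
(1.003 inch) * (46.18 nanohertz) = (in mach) 3.455e-12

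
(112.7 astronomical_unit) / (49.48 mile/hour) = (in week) 1.26e+06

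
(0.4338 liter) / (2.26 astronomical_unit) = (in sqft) 1.381e-14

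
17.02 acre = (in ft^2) 7.414e+05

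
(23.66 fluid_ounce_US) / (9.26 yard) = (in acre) 2.042e-08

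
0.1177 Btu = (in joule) 124.2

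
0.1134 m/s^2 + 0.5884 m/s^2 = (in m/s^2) 0.7018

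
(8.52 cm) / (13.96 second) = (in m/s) 0.006103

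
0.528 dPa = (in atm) 5.211e-07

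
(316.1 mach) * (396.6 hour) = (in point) 4.356e+14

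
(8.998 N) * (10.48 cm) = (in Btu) 0.0008938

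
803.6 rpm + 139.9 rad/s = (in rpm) 2140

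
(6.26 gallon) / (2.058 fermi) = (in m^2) 1.151e+13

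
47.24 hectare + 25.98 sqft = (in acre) 116.7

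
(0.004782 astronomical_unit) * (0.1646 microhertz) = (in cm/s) 1.178e+04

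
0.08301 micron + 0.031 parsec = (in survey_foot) 3.138e+15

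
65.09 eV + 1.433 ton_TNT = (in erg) 5.996e+16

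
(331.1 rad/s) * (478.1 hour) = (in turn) 9.07e+07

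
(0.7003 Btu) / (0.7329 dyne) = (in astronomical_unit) 0.0006739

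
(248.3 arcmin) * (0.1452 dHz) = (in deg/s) 0.06009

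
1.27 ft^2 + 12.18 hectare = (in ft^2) 1.311e+06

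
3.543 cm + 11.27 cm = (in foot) 0.486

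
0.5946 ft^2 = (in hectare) 5.524e-06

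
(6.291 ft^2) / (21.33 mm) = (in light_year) 2.896e-15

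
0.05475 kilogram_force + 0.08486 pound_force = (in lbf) 0.2056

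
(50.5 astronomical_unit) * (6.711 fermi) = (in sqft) 0.5457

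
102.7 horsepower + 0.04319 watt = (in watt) 7.658e+04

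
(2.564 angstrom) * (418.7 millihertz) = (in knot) 2.087e-10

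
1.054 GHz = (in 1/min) 6.324e+10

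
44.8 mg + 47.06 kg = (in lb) 103.7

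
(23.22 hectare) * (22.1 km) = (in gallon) 1.356e+12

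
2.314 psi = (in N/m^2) 1.595e+04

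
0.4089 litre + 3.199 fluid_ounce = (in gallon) 0.133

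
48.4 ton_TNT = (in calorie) 4.84e+10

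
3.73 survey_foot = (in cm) 113.7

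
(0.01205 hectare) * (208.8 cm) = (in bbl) 1583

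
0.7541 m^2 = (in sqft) 8.117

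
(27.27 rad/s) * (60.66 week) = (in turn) 1.592e+08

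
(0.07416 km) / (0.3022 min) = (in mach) 0.01201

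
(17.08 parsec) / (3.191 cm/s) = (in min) 2.753e+17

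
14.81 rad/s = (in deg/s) 848.6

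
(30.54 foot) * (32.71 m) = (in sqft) 3277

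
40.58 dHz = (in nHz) 4.058e+09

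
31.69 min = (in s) 1901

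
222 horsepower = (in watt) 1.655e+05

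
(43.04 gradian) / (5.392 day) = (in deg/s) 8.315e-05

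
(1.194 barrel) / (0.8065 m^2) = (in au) 1.573e-12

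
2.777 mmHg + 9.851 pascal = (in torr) 2.851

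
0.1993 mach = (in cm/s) 6786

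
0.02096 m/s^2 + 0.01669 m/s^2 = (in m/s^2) 0.03765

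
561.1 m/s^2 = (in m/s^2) 561.1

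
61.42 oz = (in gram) 1741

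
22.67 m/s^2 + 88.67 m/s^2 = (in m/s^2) 111.3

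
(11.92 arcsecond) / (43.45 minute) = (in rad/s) 2.217e-08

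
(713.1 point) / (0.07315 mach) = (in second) 0.0101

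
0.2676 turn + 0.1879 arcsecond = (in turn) 0.2676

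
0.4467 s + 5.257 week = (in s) 3.179e+06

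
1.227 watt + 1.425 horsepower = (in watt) 1064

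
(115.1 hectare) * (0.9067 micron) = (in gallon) 275.7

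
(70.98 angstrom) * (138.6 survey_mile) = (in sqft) 0.01704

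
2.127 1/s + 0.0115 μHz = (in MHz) 2.127e-06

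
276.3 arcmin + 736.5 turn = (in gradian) 2.946e+05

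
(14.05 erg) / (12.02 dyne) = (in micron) 1.169e+04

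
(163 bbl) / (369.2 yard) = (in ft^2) 0.8263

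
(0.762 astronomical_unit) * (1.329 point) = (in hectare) 5344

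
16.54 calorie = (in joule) 69.2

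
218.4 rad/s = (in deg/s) 1.251e+04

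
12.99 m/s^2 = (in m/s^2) 12.99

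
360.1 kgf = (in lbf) 793.9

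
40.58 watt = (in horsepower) 0.05442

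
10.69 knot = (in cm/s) 549.9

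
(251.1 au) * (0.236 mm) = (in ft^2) 9.542e+10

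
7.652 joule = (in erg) 7.652e+07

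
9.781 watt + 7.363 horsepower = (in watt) 5500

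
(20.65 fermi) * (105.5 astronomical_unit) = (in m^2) 0.3259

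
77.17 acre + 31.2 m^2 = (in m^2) 3.123e+05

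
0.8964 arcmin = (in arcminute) 0.8964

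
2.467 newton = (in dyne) 2.467e+05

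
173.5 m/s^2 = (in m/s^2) 173.5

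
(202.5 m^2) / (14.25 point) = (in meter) 4.028e+04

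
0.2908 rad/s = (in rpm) 2.777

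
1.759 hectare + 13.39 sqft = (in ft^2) 1.894e+05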